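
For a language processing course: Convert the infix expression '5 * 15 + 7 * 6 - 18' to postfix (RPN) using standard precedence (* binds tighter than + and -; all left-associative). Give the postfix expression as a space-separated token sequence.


Applying the shunting-yard algorithm:
  Operand 5 -> output
  Push '*' onto operator stack -> op-stack: [*]
  Operand 15 -> output
  See '+' (prec 1); top '*' (prec 2) >= it -> pop '*' to output
  Push '+' onto operator stack -> op-stack: [+]
  Operand 7 -> output
  Push '*' onto operator stack -> op-stack: [+, *]
  Operand 6 -> output
  See '-' (prec 1); top '*' (prec 2) >= it -> pop '*' to output
  See '-' (prec 1); top '+' (prec 1) >= it -> pop '+' to output
  Push '-' onto operator stack -> op-stack: [-]
  Operand 18 -> output
  End of input: pop '-' to output
Postfix result: 5 15 * 7 6 * + 18 -

5 15 * 7 6 * + 18 -


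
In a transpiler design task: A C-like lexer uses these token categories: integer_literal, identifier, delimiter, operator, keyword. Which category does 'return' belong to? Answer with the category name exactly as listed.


Token: 'return'
Checking categories:
  identifier: no
  integer_literal: no
  operator: no
  keyword: YES
  delimiter: no
Category: keyword

keyword


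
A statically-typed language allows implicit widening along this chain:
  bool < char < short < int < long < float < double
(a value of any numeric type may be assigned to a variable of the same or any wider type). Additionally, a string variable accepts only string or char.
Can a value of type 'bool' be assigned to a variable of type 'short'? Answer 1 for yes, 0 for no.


Target variable type: short
Source value type: bool
Numeric ranks: bool=0, short=2
Widening allowed iff rank(source) <= rank(target): 0 <= 2? Yes
Result: 1

1


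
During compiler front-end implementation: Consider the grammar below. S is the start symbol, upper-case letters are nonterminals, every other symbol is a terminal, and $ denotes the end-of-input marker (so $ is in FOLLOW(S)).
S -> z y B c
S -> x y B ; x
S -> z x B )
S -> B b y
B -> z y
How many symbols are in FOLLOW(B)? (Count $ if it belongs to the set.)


S is the start symbol and does not occur in any rule body, so FOLLOW(S) = {$}.
Examining every occurrence of B in a rule body:
  S -> z y B c : B is followed by terminal 'c' -> add 'c'
  S -> x y B ; x : B is followed by terminal ';' -> add ';'
  S -> z x B ) : B is followed by terminal ')' -> add ')'
  S -> B b y : B is followed by terminal 'b' -> add 'b'
  B -> z y : B does not occur in the body -> contributes nothing
FOLLOW(B) = {), ;, b, c}
Count: 4

4


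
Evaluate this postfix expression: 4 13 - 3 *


Processing tokens left to right:
Push 4, Push 13
Pop 4 and 13, compute 4 - 13 = -9, push -9
Push 3
Pop -9 and 3, compute -9 * 3 = -27, push -27
Stack result: -27

-27


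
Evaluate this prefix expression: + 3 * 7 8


Parsing prefix expression: + 3 * 7 8
Step 1: Innermost operation '* 7 8'
  7 * 8 = 56
Step 2: Outer operation '+ 3 [56]'
  3 + 56 = 59

59


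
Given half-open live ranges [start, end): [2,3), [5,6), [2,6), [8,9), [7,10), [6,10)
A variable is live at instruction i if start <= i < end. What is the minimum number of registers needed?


Live ranges:
  Var0: [2, 3)
  Var1: [5, 6)
  Var2: [2, 6)
  Var3: [8, 9)
  Var4: [7, 10)
  Var5: [6, 10)
Sweep-line events (position, delta, active):
  pos=2 start -> active=1
  pos=2 start -> active=2
  pos=3 end -> active=1
  pos=5 start -> active=2
  pos=6 end -> active=1
  pos=6 end -> active=0
  pos=6 start -> active=1
  pos=7 start -> active=2
  pos=8 start -> active=3
  pos=9 end -> active=2
  pos=10 end -> active=1
  pos=10 end -> active=0
Maximum simultaneous active: 3
Minimum registers needed: 3

3


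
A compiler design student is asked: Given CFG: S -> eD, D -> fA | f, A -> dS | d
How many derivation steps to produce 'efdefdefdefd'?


Grammar: S -> eD, D -> fA | f, A -> dS | d
Deriving 'efdefdefdefd':
Step 1: S -> eD => eD
Step 2: D -> fA => efA
Step 3: A -> dS => efdS
Step 4: S -> eD => efdeD
Step 5: D -> fA => efdefA
Step 6: A -> dS => efdefdS
Step 7: S -> eD => efdefdeD
Step 8: D -> fA => efdefdefA
Step 9: A -> dS => efdefdefdS
Step 10: S -> eD => efdefdefdeD
Step 11: D -> fA => efdefdefdefA
Step 12: A -> d => efdefdefdefd
Total derivation steps: 12

12


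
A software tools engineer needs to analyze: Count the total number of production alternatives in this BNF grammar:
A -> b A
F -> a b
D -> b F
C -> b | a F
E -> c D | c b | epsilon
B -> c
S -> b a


Counting alternatives per rule:
  A: 1 alternative(s)
  F: 1 alternative(s)
  D: 1 alternative(s)
  C: 2 alternative(s)
  E: 3 alternative(s)
  B: 1 alternative(s)
  S: 1 alternative(s)
Sum: 1 + 1 + 1 + 2 + 3 + 1 + 1 = 10

10


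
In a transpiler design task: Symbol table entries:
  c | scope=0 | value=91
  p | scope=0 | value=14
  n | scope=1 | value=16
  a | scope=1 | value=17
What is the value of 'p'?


Searching symbol table for 'p':
  c | scope=0 | value=91
  p | scope=0 | value=14 <- MATCH
  n | scope=1 | value=16
  a | scope=1 | value=17
Found 'p' at scope 0 with value 14

14


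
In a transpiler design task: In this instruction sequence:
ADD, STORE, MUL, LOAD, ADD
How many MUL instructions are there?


Scanning instruction sequence for MUL:
  Position 1: ADD
  Position 2: STORE
  Position 3: MUL <- MATCH
  Position 4: LOAD
  Position 5: ADD
Matches at positions: [3]
Total MUL count: 1

1


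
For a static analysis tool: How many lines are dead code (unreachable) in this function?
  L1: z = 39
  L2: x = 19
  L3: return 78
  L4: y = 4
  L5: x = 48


Analyzing control flow:
  L1: reachable (before return)
  L2: reachable (before return)
  L3: reachable (return statement)
  L4: DEAD (after return at L3)
  L5: DEAD (after return at L3)
Return at L3, total lines = 5
Dead lines: L4 through L5
Count: 2

2


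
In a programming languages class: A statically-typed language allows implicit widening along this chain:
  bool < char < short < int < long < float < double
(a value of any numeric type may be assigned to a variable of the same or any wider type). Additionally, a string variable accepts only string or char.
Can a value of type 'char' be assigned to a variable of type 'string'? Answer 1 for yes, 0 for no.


Target variable type: string
Source value type: char
Rule: string accepts only {string, char}
  source 'char' in {string, char}? Yes
Result: 1

1


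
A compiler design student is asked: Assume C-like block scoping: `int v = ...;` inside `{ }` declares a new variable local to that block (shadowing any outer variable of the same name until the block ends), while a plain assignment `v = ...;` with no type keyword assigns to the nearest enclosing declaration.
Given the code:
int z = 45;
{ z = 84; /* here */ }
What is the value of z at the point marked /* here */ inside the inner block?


Analyzing scoping rules:
Outer scope: declares z = 45
Inner block: 'z = 84;' has no type keyword, so it is an assignment to the outer z (no shadowing)
Inside the block, after the assignment -> 84
Result: 84

84


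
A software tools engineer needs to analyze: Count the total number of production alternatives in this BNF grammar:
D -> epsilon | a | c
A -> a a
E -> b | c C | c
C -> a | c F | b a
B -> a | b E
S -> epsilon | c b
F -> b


Counting alternatives per rule:
  D: 3 alternative(s)
  A: 1 alternative(s)
  E: 3 alternative(s)
  C: 3 alternative(s)
  B: 2 alternative(s)
  S: 2 alternative(s)
  F: 1 alternative(s)
Sum: 3 + 1 + 3 + 3 + 2 + 2 + 1 = 15

15


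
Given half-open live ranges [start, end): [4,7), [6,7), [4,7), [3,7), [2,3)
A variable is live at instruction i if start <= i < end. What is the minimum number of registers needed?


Live ranges:
  Var0: [4, 7)
  Var1: [6, 7)
  Var2: [4, 7)
  Var3: [3, 7)
  Var4: [2, 3)
Sweep-line events (position, delta, active):
  pos=2 start -> active=1
  pos=3 end -> active=0
  pos=3 start -> active=1
  pos=4 start -> active=2
  pos=4 start -> active=3
  pos=6 start -> active=4
  pos=7 end -> active=3
  pos=7 end -> active=2
  pos=7 end -> active=1
  pos=7 end -> active=0
Maximum simultaneous active: 4
Minimum registers needed: 4

4


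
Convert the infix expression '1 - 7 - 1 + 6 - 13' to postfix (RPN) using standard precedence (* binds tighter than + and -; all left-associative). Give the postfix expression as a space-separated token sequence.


Applying the shunting-yard algorithm:
  Operand 1 -> output
  Push '-' onto operator stack -> op-stack: [-]
  Operand 7 -> output
  See '-' (prec 1); top '-' (prec 1) >= it -> pop '-' to output
  Push '-' onto operator stack -> op-stack: [-]
  Operand 1 -> output
  See '+' (prec 1); top '-' (prec 1) >= it -> pop '-' to output
  Push '+' onto operator stack -> op-stack: [+]
  Operand 6 -> output
  See '-' (prec 1); top '+' (prec 1) >= it -> pop '+' to output
  Push '-' onto operator stack -> op-stack: [-]
  Operand 13 -> output
  End of input: pop '-' to output
Postfix result: 1 7 - 1 - 6 + 13 -

1 7 - 1 - 6 + 13 -


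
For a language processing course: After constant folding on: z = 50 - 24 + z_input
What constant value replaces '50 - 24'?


Identifying constant sub-expression:
  Original: z = 50 - 24 + z_input
  50 and 24 are both compile-time constants
  Evaluating: 50 - 24 = 26
  After folding: z = 26 + z_input

26


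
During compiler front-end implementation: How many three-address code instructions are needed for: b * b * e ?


Expression: b * b * e
Generating three-address code (respecting * over +/- precedence):
  Instruction 1: t1 = b * b
  Instruction 2: t2 = t1 * e
Total instructions: 2

2


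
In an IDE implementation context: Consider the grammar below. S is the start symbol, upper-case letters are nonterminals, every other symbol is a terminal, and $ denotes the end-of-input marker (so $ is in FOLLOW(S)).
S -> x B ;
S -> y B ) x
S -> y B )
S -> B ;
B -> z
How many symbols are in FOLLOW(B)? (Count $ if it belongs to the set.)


S is the start symbol and does not occur in any rule body, so FOLLOW(S) = {$}.
Examining every occurrence of B in a rule body:
  S -> x B ; : B is followed by terminal ';' -> add ';'
  S -> y B ) x : B is followed by terminal ')' -> add ')'
  S -> y B ) : B is followed by terminal ')' -> add ')' (already in the set)
  S -> B ; : B is followed by terminal ';' -> add ';' (already in the set)
  B -> z : B does not occur in the body -> contributes nothing
FOLLOW(B) = {), ;}
Count: 2

2


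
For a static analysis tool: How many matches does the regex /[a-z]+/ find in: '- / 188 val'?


Pattern: /[a-z]+/ (identifiers)
Input: '- / 188 val'
Scanning for matches:
  Match 1: 'val'
Total matches: 1

1


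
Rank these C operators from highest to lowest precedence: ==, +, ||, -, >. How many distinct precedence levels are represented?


Looking up precedence for each operator:
  == -> precedence 3
  + -> precedence 5
  || -> precedence 1
  - -> precedence 5
  > -> precedence 4
Sorted highest to lowest: +, -, >, ==, ||
Distinct precedence values: [5, 4, 3, 1]
Number of distinct levels: 4

4


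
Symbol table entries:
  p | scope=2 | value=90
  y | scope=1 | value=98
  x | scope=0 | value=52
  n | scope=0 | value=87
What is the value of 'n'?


Searching symbol table for 'n':
  p | scope=2 | value=90
  y | scope=1 | value=98
  x | scope=0 | value=52
  n | scope=0 | value=87 <- MATCH
Found 'n' at scope 0 with value 87

87


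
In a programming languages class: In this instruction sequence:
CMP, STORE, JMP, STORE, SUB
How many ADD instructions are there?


Scanning instruction sequence for ADD:
  Position 1: CMP
  Position 2: STORE
  Position 3: JMP
  Position 4: STORE
  Position 5: SUB
Matches at positions: []
Total ADD count: 0

0


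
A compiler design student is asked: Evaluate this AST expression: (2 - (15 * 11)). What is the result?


Expression: (2 - (15 * 11))
Evaluating step by step:
  15 * 11 = 165
  2 - 165 = -163
Result: -163

-163


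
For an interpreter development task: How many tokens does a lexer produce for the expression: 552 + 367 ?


Scanning '552 + 367'
Token 1: '552' -> integer_literal
Token 2: '+' -> operator
Token 3: '367' -> integer_literal
Total tokens: 3

3


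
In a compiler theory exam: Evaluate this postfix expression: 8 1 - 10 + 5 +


Processing tokens left to right:
Push 8, Push 1
Pop 8 and 1, compute 8 - 1 = 7, push 7
Push 10
Pop 7 and 10, compute 7 + 10 = 17, push 17
Push 5
Pop 17 and 5, compute 17 + 5 = 22, push 22
Stack result: 22

22


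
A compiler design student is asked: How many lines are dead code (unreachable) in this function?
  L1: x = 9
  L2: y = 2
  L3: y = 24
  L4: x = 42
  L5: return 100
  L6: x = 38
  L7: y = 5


Analyzing control flow:
  L1: reachable (before return)
  L2: reachable (before return)
  L3: reachable (before return)
  L4: reachable (before return)
  L5: reachable (return statement)
  L6: DEAD (after return at L5)
  L7: DEAD (after return at L5)
Return at L5, total lines = 7
Dead lines: L6 through L7
Count: 2

2


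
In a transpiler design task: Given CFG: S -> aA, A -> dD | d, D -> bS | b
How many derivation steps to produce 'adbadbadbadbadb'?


Grammar: S -> aA, A -> dD | d, D -> bS | b
Deriving 'adbadbadbadbadb':
Step 1: S -> aA => aA
Step 2: A -> dD => adD
Step 3: D -> bS => adbS
Step 4: S -> aA => adbaA
Step 5: A -> dD => adbadD
Step 6: D -> bS => adbadbS
Step 7: S -> aA => adbadbaA
Step 8: A -> dD => adbadbadD
Step 9: D -> bS => adbadbadbS
Step 10: S -> aA => adbadbadbaA
Step 11: A -> dD => adbadbadbadD
Step 12: D -> bS => adbadbadbadbS
Step 13: S -> aA => adbadbadbadbaA
Step 14: A -> dD => adbadbadbadbadD
Step 15: D -> b => adbadbadbadbadb
Total derivation steps: 15

15


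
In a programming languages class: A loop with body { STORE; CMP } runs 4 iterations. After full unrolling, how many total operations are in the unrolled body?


Loop body operations: STORE, CMP (2 ops per iteration)
Unrolling 4 iterations:
  Iteration 1: STORE, CMP (2 ops)
  Iteration 2: STORE, CMP (2 ops)
  Iteration 3: STORE, CMP (2 ops)
  Iteration 4: STORE, CMP (2 ops)
Total: 4 iterations * 2 ops/iter = 8 operations

8


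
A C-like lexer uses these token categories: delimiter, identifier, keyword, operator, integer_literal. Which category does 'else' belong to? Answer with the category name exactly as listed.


Token: 'else'
Checking categories:
  identifier: no
  integer_literal: no
  operator: no
  keyword: YES
  delimiter: no
Category: keyword

keyword


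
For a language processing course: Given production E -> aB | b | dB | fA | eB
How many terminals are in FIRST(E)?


Production: E -> aB | b | dB | fA | eB
Examining each alternative for leading terminals:
  E -> aB : first terminal = 'a'
  E -> b : first terminal = 'b'
  E -> dB : first terminal = 'd'
  E -> fA : first terminal = 'f'
  E -> eB : first terminal = 'e'
FIRST(E) = {a, b, d, e, f}
Count: 5

5


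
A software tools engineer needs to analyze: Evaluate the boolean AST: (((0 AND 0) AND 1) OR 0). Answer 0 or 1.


Step 1: Evaluate inner node
  0 AND 0 = 0
Step 2: Evaluate next node
  0 AND 1 = 0
Step 3: Evaluate root node
  0 OR 0 = 0

0


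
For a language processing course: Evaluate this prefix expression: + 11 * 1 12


Parsing prefix expression: + 11 * 1 12
Step 1: Innermost operation '* 1 12'
  1 * 12 = 12
Step 2: Outer operation '+ 11 [12]'
  11 + 12 = 23

23


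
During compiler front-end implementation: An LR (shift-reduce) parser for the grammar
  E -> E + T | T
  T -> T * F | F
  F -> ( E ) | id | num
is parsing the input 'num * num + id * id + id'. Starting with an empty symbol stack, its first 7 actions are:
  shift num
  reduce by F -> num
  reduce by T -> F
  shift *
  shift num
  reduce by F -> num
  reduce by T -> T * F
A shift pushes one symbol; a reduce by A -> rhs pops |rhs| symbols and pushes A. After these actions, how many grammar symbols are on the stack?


Tracking the symbol stack through each action:
  Action 1: shift 'num' : push -> stack = [num] (size 1)
  Action 2: reduce by F -> num : pop 1, push F -> stack = [F] (size 1)
  Action 3: reduce by T -> F : pop 1, push T -> stack = [T] (size 1)
  Action 4: shift '*' : push -> stack = [T, *] (size 2)
  Action 5: shift 'num' : push -> stack = [T, *, num] (size 3)
  Action 6: reduce by F -> num : pop 1, push F -> stack = [T, *, F] (size 3)
  Action 7: reduce by T -> T * F : pop 3, push T -> stack = [T] (size 1)
Final stack size: 1

1


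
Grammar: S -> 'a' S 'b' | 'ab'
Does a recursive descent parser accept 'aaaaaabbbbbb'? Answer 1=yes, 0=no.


Grammar accepts strings of the form a^n b^n (n >= 1)
Word: 'aaaaaabbbbbb'
Counting: 6 a's and 6 b's
Check: 6 == 6? Yes
Derivation (S -> aSb applied 5 time(s), then S -> ab): S => aSb => aaSbb => aaaSbbb => aaaaSbbbb => aaaaaSbbbbb => aaaaaabbbbbb
Accepted

1


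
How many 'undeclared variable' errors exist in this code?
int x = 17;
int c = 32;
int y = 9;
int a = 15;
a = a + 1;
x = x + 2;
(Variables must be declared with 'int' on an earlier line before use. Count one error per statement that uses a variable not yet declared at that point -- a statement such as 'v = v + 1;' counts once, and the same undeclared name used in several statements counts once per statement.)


Scanning code line by line:
  Line 1: declare 'x' -> declared = ['x']
  Line 2: declare 'c' -> declared = ['c', 'x']
  Line 3: declare 'y' -> declared = ['c', 'x', 'y']
  Line 4: declare 'a' -> declared = ['a', 'c', 'x', 'y']
  Line 5: use 'a' -> OK (declared)
  Line 6: use 'x' -> OK (declared)
Total undeclared variable errors: 0

0


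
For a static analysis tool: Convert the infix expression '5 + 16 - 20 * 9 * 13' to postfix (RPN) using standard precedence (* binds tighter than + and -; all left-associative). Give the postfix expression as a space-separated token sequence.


Applying the shunting-yard algorithm:
  Operand 5 -> output
  Push '+' onto operator stack -> op-stack: [+]
  Operand 16 -> output
  See '-' (prec 1); top '+' (prec 1) >= it -> pop '+' to output
  Push '-' onto operator stack -> op-stack: [-]
  Operand 20 -> output
  Push '*' onto operator stack -> op-stack: [-, *]
  Operand 9 -> output
  See '*' (prec 2); top '*' (prec 2) >= it -> pop '*' to output
  Push '*' onto operator stack -> op-stack: [-, *]
  Operand 13 -> output
  End of input: pop '*' to output
  End of input: pop '-' to output
Postfix result: 5 16 + 20 9 * 13 * -

5 16 + 20 9 * 13 * -


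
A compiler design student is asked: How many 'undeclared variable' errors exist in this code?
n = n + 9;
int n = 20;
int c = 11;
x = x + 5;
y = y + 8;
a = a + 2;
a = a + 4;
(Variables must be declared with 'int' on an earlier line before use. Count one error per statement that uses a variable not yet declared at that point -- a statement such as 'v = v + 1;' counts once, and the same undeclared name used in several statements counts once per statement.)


Scanning code line by line:
  Line 1: use 'n' -> ERROR (undeclared)
  Line 2: declare 'n' -> declared = ['n']
  Line 3: declare 'c' -> declared = ['c', 'n']
  Line 4: use 'x' -> ERROR (undeclared)
  Line 5: use 'y' -> ERROR (undeclared)
  Line 6: use 'a' -> ERROR (undeclared)
  Line 7: use 'a' -> ERROR (undeclared)
Total undeclared variable errors: 5

5


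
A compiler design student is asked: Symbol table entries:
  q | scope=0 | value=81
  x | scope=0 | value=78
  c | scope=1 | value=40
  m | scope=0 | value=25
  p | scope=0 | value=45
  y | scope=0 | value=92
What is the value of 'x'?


Searching symbol table for 'x':
  q | scope=0 | value=81
  x | scope=0 | value=78 <- MATCH
  c | scope=1 | value=40
  m | scope=0 | value=25
  p | scope=0 | value=45
  y | scope=0 | value=92
Found 'x' at scope 0 with value 78

78


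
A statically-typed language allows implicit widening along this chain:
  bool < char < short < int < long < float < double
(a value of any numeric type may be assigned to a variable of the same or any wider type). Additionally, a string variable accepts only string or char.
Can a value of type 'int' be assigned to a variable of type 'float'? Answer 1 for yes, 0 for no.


Target variable type: float
Source value type: int
Numeric ranks: int=3, float=5
Widening allowed iff rank(source) <= rank(target): 3 <= 5? Yes
Result: 1

1


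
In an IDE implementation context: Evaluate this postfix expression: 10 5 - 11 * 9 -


Processing tokens left to right:
Push 10, Push 5
Pop 10 and 5, compute 10 - 5 = 5, push 5
Push 11
Pop 5 and 11, compute 5 * 11 = 55, push 55
Push 9
Pop 55 and 9, compute 55 - 9 = 46, push 46
Stack result: 46

46


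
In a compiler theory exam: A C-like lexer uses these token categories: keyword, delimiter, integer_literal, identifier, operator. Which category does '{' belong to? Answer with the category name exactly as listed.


Token: '{'
Checking categories:
  identifier: no
  integer_literal: no
  operator: no
  keyword: no
  delimiter: YES
Category: delimiter

delimiter


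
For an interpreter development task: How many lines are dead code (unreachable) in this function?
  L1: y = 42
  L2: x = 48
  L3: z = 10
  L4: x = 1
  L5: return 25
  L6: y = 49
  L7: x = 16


Analyzing control flow:
  L1: reachable (before return)
  L2: reachable (before return)
  L3: reachable (before return)
  L4: reachable (before return)
  L5: reachable (return statement)
  L6: DEAD (after return at L5)
  L7: DEAD (after return at L5)
Return at L5, total lines = 7
Dead lines: L6 through L7
Count: 2

2


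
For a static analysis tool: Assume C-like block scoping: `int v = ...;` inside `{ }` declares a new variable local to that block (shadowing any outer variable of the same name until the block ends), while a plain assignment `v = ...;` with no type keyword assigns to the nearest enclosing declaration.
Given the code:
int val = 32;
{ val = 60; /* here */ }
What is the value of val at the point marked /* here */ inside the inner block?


Analyzing scoping rules:
Outer scope: declares val = 32
Inner block: 'val = 60;' has no type keyword, so it is an assignment to the outer val (no shadowing)
Inside the block, after the assignment -> 60
Result: 60

60


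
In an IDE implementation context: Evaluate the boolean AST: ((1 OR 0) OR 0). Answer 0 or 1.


Step 1: Evaluate inner node
  1 OR 0 = 1
Step 2: Evaluate root node
  1 OR 0 = 1

1


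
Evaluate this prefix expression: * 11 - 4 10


Parsing prefix expression: * 11 - 4 10
Step 1: Innermost operation '- 4 10'
  4 - 10 = -6
Step 2: Outer operation '* 11 [-6]'
  11 * -6 = -66

-66


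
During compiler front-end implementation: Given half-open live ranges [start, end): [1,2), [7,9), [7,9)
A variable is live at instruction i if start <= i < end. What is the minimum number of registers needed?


Live ranges:
  Var0: [1, 2)
  Var1: [7, 9)
  Var2: [7, 9)
Sweep-line events (position, delta, active):
  pos=1 start -> active=1
  pos=2 end -> active=0
  pos=7 start -> active=1
  pos=7 start -> active=2
  pos=9 end -> active=1
  pos=9 end -> active=0
Maximum simultaneous active: 2
Minimum registers needed: 2

2


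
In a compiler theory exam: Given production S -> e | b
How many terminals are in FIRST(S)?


Production: S -> e | b
Examining each alternative for leading terminals:
  S -> e : first terminal = 'e'
  S -> b : first terminal = 'b'
FIRST(S) = {b, e}
Count: 2

2


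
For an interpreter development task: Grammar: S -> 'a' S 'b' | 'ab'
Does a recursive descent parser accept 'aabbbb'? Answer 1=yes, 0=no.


Grammar accepts strings of the form a^n b^n (n >= 1)
Word: 'aabbbb'
Counting: 2 a's and 4 b's
Check: 2 == 4? No
Mismatch: a-count != b-count
Rejected

0


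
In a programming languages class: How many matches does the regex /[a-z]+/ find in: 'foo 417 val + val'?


Pattern: /[a-z]+/ (identifiers)
Input: 'foo 417 val + val'
Scanning for matches:
  Match 1: 'foo'
  Match 2: 'val'
  Match 3: 'val'
Total matches: 3

3


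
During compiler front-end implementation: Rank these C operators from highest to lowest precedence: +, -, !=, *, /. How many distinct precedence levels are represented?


Looking up precedence for each operator:
  + -> precedence 5
  - -> precedence 5
  != -> precedence 3
  * -> precedence 6
  / -> precedence 6
Sorted highest to lowest: *, /, +, -, !=
Distinct precedence values: [6, 5, 3]
Number of distinct levels: 3

3


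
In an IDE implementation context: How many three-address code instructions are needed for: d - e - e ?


Expression: d - e - e
Generating three-address code (respecting * over +/- precedence):
  Instruction 1: t1 = d - e
  Instruction 2: t2 = t1 - e
Total instructions: 2

2


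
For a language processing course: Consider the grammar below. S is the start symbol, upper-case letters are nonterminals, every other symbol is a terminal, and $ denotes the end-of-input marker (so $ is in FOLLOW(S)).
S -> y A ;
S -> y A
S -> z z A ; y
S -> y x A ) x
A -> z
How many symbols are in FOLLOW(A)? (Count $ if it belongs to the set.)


S is the start symbol and does not occur in any rule body, so FOLLOW(S) = {$}.
Examining every occurrence of A in a rule body:
  S -> y A ; : A is followed by terminal ';' -> add ';'
  S -> y A : A is at the right end -> add FOLLOW(S) = {$}
  S -> z z A ; y : A is followed by terminal ';' -> add ';' (already in the set)
  S -> y x A ) x : A is followed by terminal ')' -> add ')'
  A -> z : A does not occur in the body -> contributes nothing
FOLLOW(A) = {), ;, $}
Count: 3

3


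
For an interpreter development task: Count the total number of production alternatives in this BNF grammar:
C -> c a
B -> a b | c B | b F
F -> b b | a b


Counting alternatives per rule:
  C: 1 alternative(s)
  B: 3 alternative(s)
  F: 2 alternative(s)
Sum: 1 + 3 + 2 = 6

6


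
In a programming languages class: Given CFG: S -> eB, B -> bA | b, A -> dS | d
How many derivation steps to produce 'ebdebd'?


Grammar: S -> eB, B -> bA | b, A -> dS | d
Deriving 'ebdebd':
Step 1: S -> eB => eB
Step 2: B -> bA => ebA
Step 3: A -> dS => ebdS
Step 4: S -> eB => ebdeB
Step 5: B -> bA => ebdebA
Step 6: A -> d => ebdebd
Total derivation steps: 6

6


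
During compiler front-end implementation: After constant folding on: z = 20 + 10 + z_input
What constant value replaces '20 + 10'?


Identifying constant sub-expression:
  Original: z = 20 + 10 + z_input
  20 and 10 are both compile-time constants
  Evaluating: 20 + 10 = 30
  After folding: z = 30 + z_input

30


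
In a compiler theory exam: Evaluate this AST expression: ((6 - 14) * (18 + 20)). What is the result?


Expression: ((6 - 14) * (18 + 20))
Evaluating step by step:
  6 - 14 = -8
  18 + 20 = 38
  -8 * 38 = -304
Result: -304

-304


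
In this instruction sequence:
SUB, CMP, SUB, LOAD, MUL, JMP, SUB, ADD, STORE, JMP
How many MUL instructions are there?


Scanning instruction sequence for MUL:
  Position 1: SUB
  Position 2: CMP
  Position 3: SUB
  Position 4: LOAD
  Position 5: MUL <- MATCH
  Position 6: JMP
  Position 7: SUB
  Position 8: ADD
  Position 9: STORE
  Position 10: JMP
Matches at positions: [5]
Total MUL count: 1

1


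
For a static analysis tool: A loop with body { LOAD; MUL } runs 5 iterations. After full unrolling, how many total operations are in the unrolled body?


Loop body operations: LOAD, MUL (2 ops per iteration)
Unrolling 5 iterations:
  Iteration 1: LOAD, MUL (2 ops)
  Iteration 2: LOAD, MUL (2 ops)
  Iteration 3: LOAD, MUL (2 ops)
  Iteration 4: LOAD, MUL (2 ops)
  Iteration 5: LOAD, MUL (2 ops)
Total: 5 iterations * 2 ops/iter = 10 operations

10


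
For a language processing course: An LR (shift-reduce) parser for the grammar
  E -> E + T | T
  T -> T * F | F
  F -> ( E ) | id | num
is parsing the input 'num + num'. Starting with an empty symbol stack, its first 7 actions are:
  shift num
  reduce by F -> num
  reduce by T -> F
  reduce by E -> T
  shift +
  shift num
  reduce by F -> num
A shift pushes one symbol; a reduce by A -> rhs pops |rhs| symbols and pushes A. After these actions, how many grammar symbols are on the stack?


Tracking the symbol stack through each action:
  Action 1: shift 'num' : push -> stack = [num] (size 1)
  Action 2: reduce by F -> num : pop 1, push F -> stack = [F] (size 1)
  Action 3: reduce by T -> F : pop 1, push T -> stack = [T] (size 1)
  Action 4: reduce by E -> T : pop 1, push E -> stack = [E] (size 1)
  Action 5: shift '+' : push -> stack = [E, +] (size 2)
  Action 6: shift 'num' : push -> stack = [E, +, num] (size 3)
  Action 7: reduce by F -> num : pop 1, push F -> stack = [E, +, F] (size 3)
Final stack size: 3

3


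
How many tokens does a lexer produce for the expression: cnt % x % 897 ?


Scanning 'cnt % x % 897'
Token 1: 'cnt' -> identifier
Token 2: '%' -> operator
Token 3: 'x' -> identifier
Token 4: '%' -> operator
Token 5: '897' -> integer_literal
Total tokens: 5

5


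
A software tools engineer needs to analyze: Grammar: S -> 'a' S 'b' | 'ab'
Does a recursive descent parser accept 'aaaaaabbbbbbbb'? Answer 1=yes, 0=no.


Grammar accepts strings of the form a^n b^n (n >= 1)
Word: 'aaaaaabbbbbbbb'
Counting: 6 a's and 8 b's
Check: 6 == 8? No
Mismatch: a-count != b-count
Rejected

0


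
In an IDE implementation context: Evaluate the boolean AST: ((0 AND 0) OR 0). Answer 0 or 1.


Step 1: Evaluate inner node
  0 AND 0 = 0
Step 2: Evaluate root node
  0 OR 0 = 0

0


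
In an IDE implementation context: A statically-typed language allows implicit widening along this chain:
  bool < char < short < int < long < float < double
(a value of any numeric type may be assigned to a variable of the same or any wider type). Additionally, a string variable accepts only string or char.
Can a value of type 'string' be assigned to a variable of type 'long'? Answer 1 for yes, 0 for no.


Target variable type: long
Source value type: string
Rule: string cannot widen to any numeric type
Result: 0

0


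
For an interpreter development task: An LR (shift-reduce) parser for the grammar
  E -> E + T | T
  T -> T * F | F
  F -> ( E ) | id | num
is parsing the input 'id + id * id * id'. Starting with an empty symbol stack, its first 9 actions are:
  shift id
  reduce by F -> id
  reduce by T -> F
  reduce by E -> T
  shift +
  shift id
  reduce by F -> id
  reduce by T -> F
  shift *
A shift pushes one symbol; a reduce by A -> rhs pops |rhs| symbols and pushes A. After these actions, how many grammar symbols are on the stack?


Tracking the symbol stack through each action:
  Action 1: shift 'id' : push -> stack = [id] (size 1)
  Action 2: reduce by F -> id : pop 1, push F -> stack = [F] (size 1)
  Action 3: reduce by T -> F : pop 1, push T -> stack = [T] (size 1)
  Action 4: reduce by E -> T : pop 1, push E -> stack = [E] (size 1)
  Action 5: shift '+' : push -> stack = [E, +] (size 2)
  Action 6: shift 'id' : push -> stack = [E, +, id] (size 3)
  Action 7: reduce by F -> id : pop 1, push F -> stack = [E, +, F] (size 3)
  Action 8: reduce by T -> F : pop 1, push T -> stack = [E, +, T] (size 3)
  Action 9: shift '*' : push -> stack = [E, +, T, *] (size 4)
Final stack size: 4

4


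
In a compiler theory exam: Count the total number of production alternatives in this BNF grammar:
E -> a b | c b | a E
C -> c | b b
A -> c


Counting alternatives per rule:
  E: 3 alternative(s)
  C: 2 alternative(s)
  A: 1 alternative(s)
Sum: 3 + 2 + 1 = 6

6


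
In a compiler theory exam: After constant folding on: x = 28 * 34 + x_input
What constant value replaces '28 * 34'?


Identifying constant sub-expression:
  Original: x = 28 * 34 + x_input
  28 and 34 are both compile-time constants
  Evaluating: 28 * 34 = 952
  After folding: x = 952 + x_input

952


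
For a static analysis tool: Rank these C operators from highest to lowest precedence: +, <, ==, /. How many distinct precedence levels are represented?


Looking up precedence for each operator:
  + -> precedence 5
  < -> precedence 4
  == -> precedence 3
  / -> precedence 6
Sorted highest to lowest: /, +, <, ==
Distinct precedence values: [6, 5, 4, 3]
Number of distinct levels: 4

4


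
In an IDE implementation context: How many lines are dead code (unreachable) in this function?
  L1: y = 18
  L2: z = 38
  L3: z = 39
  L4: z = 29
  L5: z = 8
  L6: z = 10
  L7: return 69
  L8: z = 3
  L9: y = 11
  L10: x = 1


Analyzing control flow:
  L1: reachable (before return)
  L2: reachable (before return)
  L3: reachable (before return)
  L4: reachable (before return)
  L5: reachable (before return)
  L6: reachable (before return)
  L7: reachable (return statement)
  L8: DEAD (after return at L7)
  L9: DEAD (after return at L7)
  L10: DEAD (after return at L7)
Return at L7, total lines = 10
Dead lines: L8 through L10
Count: 3

3


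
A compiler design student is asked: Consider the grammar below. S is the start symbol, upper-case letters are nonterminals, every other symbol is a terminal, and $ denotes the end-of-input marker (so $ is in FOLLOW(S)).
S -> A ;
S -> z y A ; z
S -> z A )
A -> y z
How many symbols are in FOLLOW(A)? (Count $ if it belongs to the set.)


S is the start symbol and does not occur in any rule body, so FOLLOW(S) = {$}.
Examining every occurrence of A in a rule body:
  S -> A ; : A is followed by terminal ';' -> add ';'
  S -> z y A ; z : A is followed by terminal ';' -> add ';' (already in the set)
  S -> z A ) : A is followed by terminal ')' -> add ')'
  A -> y z : A does not occur in the body -> contributes nothing
FOLLOW(A) = {), ;}
Count: 2

2


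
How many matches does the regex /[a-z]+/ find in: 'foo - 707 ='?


Pattern: /[a-z]+/ (identifiers)
Input: 'foo - 707 ='
Scanning for matches:
  Match 1: 'foo'
Total matches: 1

1


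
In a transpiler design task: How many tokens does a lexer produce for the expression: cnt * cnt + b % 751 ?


Scanning 'cnt * cnt + b % 751'
Token 1: 'cnt' -> identifier
Token 2: '*' -> operator
Token 3: 'cnt' -> identifier
Token 4: '+' -> operator
Token 5: 'b' -> identifier
Token 6: '%' -> operator
Token 7: '751' -> integer_literal
Total tokens: 7

7


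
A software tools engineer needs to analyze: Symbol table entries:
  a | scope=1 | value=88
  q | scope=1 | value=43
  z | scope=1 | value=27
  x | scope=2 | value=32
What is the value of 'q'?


Searching symbol table for 'q':
  a | scope=1 | value=88
  q | scope=1 | value=43 <- MATCH
  z | scope=1 | value=27
  x | scope=2 | value=32
Found 'q' at scope 1 with value 43

43


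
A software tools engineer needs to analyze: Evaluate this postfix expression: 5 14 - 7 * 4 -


Processing tokens left to right:
Push 5, Push 14
Pop 5 and 14, compute 5 - 14 = -9, push -9
Push 7
Pop -9 and 7, compute -9 * 7 = -63, push -63
Push 4
Pop -63 and 4, compute -63 - 4 = -67, push -67
Stack result: -67

-67


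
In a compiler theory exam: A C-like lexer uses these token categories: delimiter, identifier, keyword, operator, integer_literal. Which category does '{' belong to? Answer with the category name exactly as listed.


Token: '{'
Checking categories:
  identifier: no
  integer_literal: no
  operator: no
  keyword: no
  delimiter: YES
Category: delimiter

delimiter


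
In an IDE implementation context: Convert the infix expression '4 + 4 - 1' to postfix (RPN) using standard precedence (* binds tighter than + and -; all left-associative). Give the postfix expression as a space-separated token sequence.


Applying the shunting-yard algorithm:
  Operand 4 -> output
  Push '+' onto operator stack -> op-stack: [+]
  Operand 4 -> output
  See '-' (prec 1); top '+' (prec 1) >= it -> pop '+' to output
  Push '-' onto operator stack -> op-stack: [-]
  Operand 1 -> output
  End of input: pop '-' to output
Postfix result: 4 4 + 1 -

4 4 + 1 -


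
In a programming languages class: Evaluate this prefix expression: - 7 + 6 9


Parsing prefix expression: - 7 + 6 9
Step 1: Innermost operation '+ 6 9'
  6 + 9 = 15
Step 2: Outer operation '- 7 [15]'
  7 - 15 = -8

-8


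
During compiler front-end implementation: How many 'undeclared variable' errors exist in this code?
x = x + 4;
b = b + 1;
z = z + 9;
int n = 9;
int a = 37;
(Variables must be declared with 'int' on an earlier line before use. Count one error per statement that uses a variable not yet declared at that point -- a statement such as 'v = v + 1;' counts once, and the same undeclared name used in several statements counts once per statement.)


Scanning code line by line:
  Line 1: use 'x' -> ERROR (undeclared)
  Line 2: use 'b' -> ERROR (undeclared)
  Line 3: use 'z' -> ERROR (undeclared)
  Line 4: declare 'n' -> declared = ['n']
  Line 5: declare 'a' -> declared = ['a', 'n']
Total undeclared variable errors: 3

3


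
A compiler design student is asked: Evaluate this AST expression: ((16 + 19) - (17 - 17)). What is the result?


Expression: ((16 + 19) - (17 - 17))
Evaluating step by step:
  16 + 19 = 35
  17 - 17 = 0
  35 - 0 = 35
Result: 35

35


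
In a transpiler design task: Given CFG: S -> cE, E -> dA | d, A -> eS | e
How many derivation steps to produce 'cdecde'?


Grammar: S -> cE, E -> dA | d, A -> eS | e
Deriving 'cdecde':
Step 1: S -> cE => cE
Step 2: E -> dA => cdA
Step 3: A -> eS => cdeS
Step 4: S -> cE => cdecE
Step 5: E -> dA => cdecdA
Step 6: A -> e => cdecde
Total derivation steps: 6

6


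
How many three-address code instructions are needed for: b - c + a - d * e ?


Expression: b - c + a - d * e
Generating three-address code (respecting * over +/- precedence):
  Instruction 1: t1 = d * e
  Instruction 2: t2 = b - c
  Instruction 3: t3 = t2 + a
  Instruction 4: t4 = t3 - t1
Total instructions: 4

4


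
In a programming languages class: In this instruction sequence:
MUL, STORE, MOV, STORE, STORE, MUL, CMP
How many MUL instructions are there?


Scanning instruction sequence for MUL:
  Position 1: MUL <- MATCH
  Position 2: STORE
  Position 3: MOV
  Position 4: STORE
  Position 5: STORE
  Position 6: MUL <- MATCH
  Position 7: CMP
Matches at positions: [1, 6]
Total MUL count: 2

2


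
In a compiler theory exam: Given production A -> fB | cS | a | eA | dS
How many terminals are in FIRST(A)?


Production: A -> fB | cS | a | eA | dS
Examining each alternative for leading terminals:
  A -> fB : first terminal = 'f'
  A -> cS : first terminal = 'c'
  A -> a : first terminal = 'a'
  A -> eA : first terminal = 'e'
  A -> dS : first terminal = 'd'
FIRST(A) = {a, c, d, e, f}
Count: 5

5


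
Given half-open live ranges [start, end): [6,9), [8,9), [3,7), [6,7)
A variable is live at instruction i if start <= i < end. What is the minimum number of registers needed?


Live ranges:
  Var0: [6, 9)
  Var1: [8, 9)
  Var2: [3, 7)
  Var3: [6, 7)
Sweep-line events (position, delta, active):
  pos=3 start -> active=1
  pos=6 start -> active=2
  pos=6 start -> active=3
  pos=7 end -> active=2
  pos=7 end -> active=1
  pos=8 start -> active=2
  pos=9 end -> active=1
  pos=9 end -> active=0
Maximum simultaneous active: 3
Minimum registers needed: 3

3


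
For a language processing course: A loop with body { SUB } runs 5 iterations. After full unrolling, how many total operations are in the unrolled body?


Loop body operations: SUB (1 op per iteration)
Unrolling 5 iterations:
  Iteration 1: SUB (1 ops)
  Iteration 2: SUB (1 ops)
  Iteration 3: SUB (1 ops)
  Iteration 4: SUB (1 ops)
  Iteration 5: SUB (1 ops)
Total: 5 iterations * 1 ops/iter = 5 operations

5


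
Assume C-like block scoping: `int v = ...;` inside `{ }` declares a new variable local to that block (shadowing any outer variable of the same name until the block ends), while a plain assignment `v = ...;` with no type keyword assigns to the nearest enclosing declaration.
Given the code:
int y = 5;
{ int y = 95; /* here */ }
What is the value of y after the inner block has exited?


Analyzing scoping rules:
Outer scope: declares y = 5
Inner block: 'int y = 95;' declares a NEW y that shadows the outer one
When the block exits the inner y goes out of scope; the outer y was never modified -> 5
Result: 5

5


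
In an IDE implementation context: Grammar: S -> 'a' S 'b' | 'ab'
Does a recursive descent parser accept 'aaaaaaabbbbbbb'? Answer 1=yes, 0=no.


Grammar accepts strings of the form a^n b^n (n >= 1)
Word: 'aaaaaaabbbbbbb'
Counting: 7 a's and 7 b's
Check: 7 == 7? Yes
Derivation (S -> aSb applied 6 time(s), then S -> ab): S => aSb => aaSbb => aaaSbbb => aaaaSbbbb => aaaaaSbbbbb => aaaaaaSbbbbbb => aaaaaaabbbbbbb
Accepted

1
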